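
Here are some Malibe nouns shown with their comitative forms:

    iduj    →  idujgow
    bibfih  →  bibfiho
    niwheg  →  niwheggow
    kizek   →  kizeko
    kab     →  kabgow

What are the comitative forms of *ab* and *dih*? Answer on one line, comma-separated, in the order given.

abgow, diho

The suffix is conditioned by the final consonant: -o when the stem ends in a voiceless consonant (*bibfih*, *kizek*); -gow when the stem ends in a voiced consonant (*iduj*, *niwheg*, *kab*).
*ab* — final consonant /b/ (voiced) → -gow → *abgow*.
The final consonant of *dih* is /h/, which is voiceless, so the suffix is -o, giving *diho*.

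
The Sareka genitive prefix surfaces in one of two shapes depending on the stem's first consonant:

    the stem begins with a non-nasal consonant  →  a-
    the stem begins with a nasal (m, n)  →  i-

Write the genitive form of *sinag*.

asinag

*sinag*: first consonant = /s/, non-nasal → a- → *asinag*.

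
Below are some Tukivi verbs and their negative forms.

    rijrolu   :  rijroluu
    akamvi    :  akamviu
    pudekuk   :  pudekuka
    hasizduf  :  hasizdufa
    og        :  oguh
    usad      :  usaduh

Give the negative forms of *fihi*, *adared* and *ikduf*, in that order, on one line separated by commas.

fihiu, adareduh, ikdufa

The pattern is voicing of the final sound: -a when the stem ends in a voiceless consonant (*pudekuk*, *hasizduf*); -uh when the stem ends in a voiced consonant (*og*, *usad*); -u when the stem ends in a vowel (*rijrolu*, *akamvi*).
*fihi* — final sound /i/ (a vowel) → -u → *fihiu*.
The final sound of *adared* is /d/, which is a voiced consonant, so the suffix is -uh, giving *adareduh*.
*ikduf* — final sound /f/ (a voiceless consonant) → -a → *ikdufa*.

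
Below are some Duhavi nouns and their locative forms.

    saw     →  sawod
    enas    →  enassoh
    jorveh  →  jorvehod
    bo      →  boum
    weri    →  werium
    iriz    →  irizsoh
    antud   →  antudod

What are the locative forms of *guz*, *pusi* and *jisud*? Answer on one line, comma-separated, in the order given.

The pattern is sibilance of the final sound: -soh when the stem ends in a sibilant (*enas*, *iriz*); -od when the stem ends in a non-sibilant consonant (*saw*, *jorveh*, *antud*); -um when the stem ends in a vowel (*bo*, *weri*).
*guz*: final sound = /z/, a sibilant → -soh → *guzsoh*.
Since the final sound of *pusi* is /i/ (a vowel), it takes -um, giving *pusium*.
*jisud*: final sound = /d/, a non-sibilant consonant → -od → *jisudod*.

guzsoh, pusium, jisudod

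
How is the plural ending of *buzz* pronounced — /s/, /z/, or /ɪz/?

/ɪz/

The stem *buzz* ends in a sibilant (/s, z, ʃ, ʒ, tʃ, dʒ/).
The plural suffix surfaces as /ɪz/ after sibilants, /s/ after other voiceless consonants, and /z/ after other voiced sounds.
So the plural -s on *buzz* is pronounced /ɪz/.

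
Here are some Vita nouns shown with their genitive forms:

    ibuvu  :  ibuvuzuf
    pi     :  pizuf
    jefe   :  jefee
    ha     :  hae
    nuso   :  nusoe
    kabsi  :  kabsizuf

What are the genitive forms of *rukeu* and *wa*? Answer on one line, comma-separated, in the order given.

rukeuzuf, wae

Looking at the last vowel of each stem: -zuf when the last vowel of the stem is a high vowel (*ibuvu*, *pi*, *kabsi*); -e when the last vowel of the stem is a non-high vowel (*jefe*, *ha*, *nuso*).
*rukeu* — last vowel /u/ (a high vowel) → -zuf → *rukeuzuf*.
*wa*: last vowel = /a/, a non-high vowel → -e → *wae*.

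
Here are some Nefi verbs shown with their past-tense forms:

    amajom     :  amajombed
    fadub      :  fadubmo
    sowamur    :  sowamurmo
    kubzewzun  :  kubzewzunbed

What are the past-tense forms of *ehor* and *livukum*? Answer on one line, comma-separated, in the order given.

ehormo, livukumbed

The suffix is conditioned by the final consonant: -bed when the stem ends in a nasal (*amajom*, *kubzewzun*); -mo when the stem ends in a non-nasal consonant (*fadub*, *sowamur*).
The final consonant of *ehor* is /r/, which is non-nasal, so the suffix is -mo, giving *ehormo*.
*livukum* — final consonant /m/ (a nasal) → -bed → *livukumbed*.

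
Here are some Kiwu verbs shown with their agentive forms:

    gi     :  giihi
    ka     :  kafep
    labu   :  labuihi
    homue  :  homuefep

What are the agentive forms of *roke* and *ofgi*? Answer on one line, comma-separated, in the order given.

rokefep, ofgiihi

Looking at the last vowel of each stem: -ihi when the last vowel of the stem is a high vowel (*gi*, *labu*); -fep when the last vowel of the stem is a non-high vowel (*ka*, *homue*).
*roke*: last vowel = /e/, a non-high vowel → -fep → *rokefep*.
*ofgi*: last vowel = /i/, a high vowel → -ihi → *ofgiihi*.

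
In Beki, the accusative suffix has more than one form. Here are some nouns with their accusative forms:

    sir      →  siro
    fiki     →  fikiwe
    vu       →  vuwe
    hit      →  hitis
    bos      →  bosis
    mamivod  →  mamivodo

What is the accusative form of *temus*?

temusis

Looking at the final sound of each stem: -is when the stem ends in a voiceless consonant (*hit*, *bos*); -o when the stem ends in a voiced consonant (*sir*, *mamivod*); -we when the stem ends in a vowel (*fiki*, *vu*).
The final sound of *temus* is /s/, which is a voiceless consonant, so the suffix is -is, giving *temusis*.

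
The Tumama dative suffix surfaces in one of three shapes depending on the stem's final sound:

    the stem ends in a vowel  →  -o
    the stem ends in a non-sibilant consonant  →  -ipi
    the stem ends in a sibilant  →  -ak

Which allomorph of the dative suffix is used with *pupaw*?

-ipi

Since the final sound of *pupaw* is /w/ (a non-sibilant consonant), it takes -ipi.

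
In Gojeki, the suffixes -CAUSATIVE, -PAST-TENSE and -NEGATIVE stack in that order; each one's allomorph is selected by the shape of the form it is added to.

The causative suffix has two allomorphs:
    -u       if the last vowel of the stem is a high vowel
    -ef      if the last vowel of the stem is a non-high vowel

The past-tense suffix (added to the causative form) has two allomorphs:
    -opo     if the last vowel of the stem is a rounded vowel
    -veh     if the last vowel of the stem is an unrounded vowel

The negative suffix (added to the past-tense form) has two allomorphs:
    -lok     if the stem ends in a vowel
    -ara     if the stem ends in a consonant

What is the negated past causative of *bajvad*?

bajvadefvehara

*bajvad* — last vowel /a/ (a non-high vowel) → -ef → *bajvadef*.
The last vowel of the causative form *bajvadef* is /e/, which is an unrounded vowel, so the past-tense suffix is -veh, giving *bajvadefveh*.
The past-tense form *bajvadefveh* — final sound /h/ (a consonant) → -ara → *bajvadefvehara*.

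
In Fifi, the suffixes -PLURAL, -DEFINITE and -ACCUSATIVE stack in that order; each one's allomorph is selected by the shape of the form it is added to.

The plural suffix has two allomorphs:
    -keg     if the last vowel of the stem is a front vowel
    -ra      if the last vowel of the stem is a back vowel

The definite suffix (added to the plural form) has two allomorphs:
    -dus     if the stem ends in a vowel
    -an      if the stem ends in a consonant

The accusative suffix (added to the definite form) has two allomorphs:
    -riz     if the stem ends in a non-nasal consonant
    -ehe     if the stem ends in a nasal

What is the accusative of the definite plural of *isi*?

isikeganehe

The last vowel of *isi* is /i/, which is a front vowel, so the plural suffix is -keg, giving *isikeg*.
The final sound of the plural form *isikeg* is /g/, which is a consonant, so the definite suffix is -an, giving *isikegan*.
The final consonant of the definite form *isikegan* is /n/, which is a nasal, so the accusative suffix is -ehe, giving *isikeganehe*.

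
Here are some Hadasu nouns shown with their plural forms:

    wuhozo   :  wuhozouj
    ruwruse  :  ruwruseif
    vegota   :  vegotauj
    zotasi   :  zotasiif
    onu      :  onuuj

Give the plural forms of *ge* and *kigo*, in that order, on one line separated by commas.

geif, kigouj

The alternation tracks the last vowel of the stem — -if when the last vowel of the stem is a front vowel (*ruwruse*, *zotasi*); -uj when the last vowel of the stem is a back vowel (*wuhozo*, *vegota*, *onu*).
The last vowel of *ge* is /e/, which is a front vowel, so the suffix is -if, giving *geif*.
The last vowel of *kigo* is /o/, which is a back vowel, so the suffix is -uj, giving *kigouj*.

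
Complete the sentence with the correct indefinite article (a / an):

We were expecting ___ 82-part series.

an

The indefinite article is chosen by the initial *sound* of the following word, not its spelling.
The number *82* is spoken "eighty-…", beginning with /ˈeɪti/ — a vowel sound.
So the article is *an*: We were expecting an 82-part series.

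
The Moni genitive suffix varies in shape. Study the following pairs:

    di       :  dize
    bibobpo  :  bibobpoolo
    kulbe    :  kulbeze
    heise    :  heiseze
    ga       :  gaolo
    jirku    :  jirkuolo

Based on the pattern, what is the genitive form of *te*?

teze

The suffix is conditioned by the last vowel: -ze when the last vowel of the stem is a front vowel (*di*, *kulbe*, *heise*); -olo when the last vowel of the stem is a back vowel (*bibobpo*, *ga*, *jirku*).
*te*: last vowel = /e/, a front vowel → -ze → *teze*.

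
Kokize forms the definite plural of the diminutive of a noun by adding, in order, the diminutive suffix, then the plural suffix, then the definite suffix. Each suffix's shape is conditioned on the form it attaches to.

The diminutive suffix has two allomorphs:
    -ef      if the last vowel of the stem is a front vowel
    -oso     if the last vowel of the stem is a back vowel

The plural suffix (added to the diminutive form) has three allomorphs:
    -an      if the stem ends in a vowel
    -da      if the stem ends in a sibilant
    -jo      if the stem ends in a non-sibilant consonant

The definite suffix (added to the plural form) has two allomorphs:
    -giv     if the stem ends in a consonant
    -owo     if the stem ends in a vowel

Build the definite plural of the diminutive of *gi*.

*gi* — last vowel /i/ (a front vowel) → -ef → *gief*.
The diminutive form *gief* — final sound /f/ (a non-sibilant consonant) → -jo → *giefjo*.
The final sound of the plural form *giefjo* is /o/, which is a vowel, so the definite suffix is -owo, giving *giefjoowo*.

giefjoowo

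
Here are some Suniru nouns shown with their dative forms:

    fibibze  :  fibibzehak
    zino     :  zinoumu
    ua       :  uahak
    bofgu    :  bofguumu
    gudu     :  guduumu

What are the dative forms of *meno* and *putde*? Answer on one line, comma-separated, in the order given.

menoumu, putdehak

Looking at the last vowel of each stem: -umu when the last vowel of the stem is a rounded vowel (*zino*, *bofgu*, *gudu*); -hak when the last vowel of the stem is an unrounded vowel (*fibibze*, *ua*).
*meno*: last vowel = /o/, a rounded vowel → -umu → *menoumu*.
Since the last vowel of *putde* is /e/ (an unrounded vowel), it takes -hak, giving *putdehak*.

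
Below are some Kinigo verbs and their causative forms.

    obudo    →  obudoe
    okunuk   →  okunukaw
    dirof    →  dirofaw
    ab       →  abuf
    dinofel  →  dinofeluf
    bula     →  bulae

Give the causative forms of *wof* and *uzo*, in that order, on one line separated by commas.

wofaw, uzoe

The alternation tracks the final sound of the stem — -aw when the stem ends in a voiceless consonant (*okunuk*, *dirof*); -uf when the stem ends in a voiced consonant (*ab*, *dinofel*); -e when the stem ends in a vowel (*obudo*, *bula*).
*wof*: final sound = /f/, a voiceless consonant → -aw → *wofaw*.
Since the final sound of *uzo* is /o/ (a vowel), it takes -e, giving *uzoe*.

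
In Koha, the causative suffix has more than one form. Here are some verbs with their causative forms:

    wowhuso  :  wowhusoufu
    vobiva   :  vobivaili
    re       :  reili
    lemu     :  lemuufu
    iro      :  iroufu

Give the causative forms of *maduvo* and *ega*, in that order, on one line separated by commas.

The suffix is conditioned by the last vowel: -ufu when the last vowel of the stem is a rounded vowel (*wowhuso*, *lemu*, *iro*); -ili when the last vowel of the stem is an unrounded vowel (*vobiva*, *re*).
*maduvo* — last vowel /o/ (a rounded vowel) → -ufu → *maduvoufu*.
*ega* — last vowel /a/ (an unrounded vowel) → -ili → *egaili*.

maduvoufu, egaili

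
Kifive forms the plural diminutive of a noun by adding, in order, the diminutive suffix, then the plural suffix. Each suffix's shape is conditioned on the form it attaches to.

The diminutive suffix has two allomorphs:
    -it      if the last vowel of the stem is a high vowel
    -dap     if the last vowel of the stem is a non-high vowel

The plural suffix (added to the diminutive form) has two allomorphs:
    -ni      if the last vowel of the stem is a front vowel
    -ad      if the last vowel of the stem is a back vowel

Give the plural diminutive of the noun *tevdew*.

Since the last vowel of *tevdew* is /e/ (a non-high vowel), it takes -dap, giving *tevdewdap*.
The diminutive form *tevdewdap* — last vowel /a/ (a back vowel) → -ad → *tevdewdapad*.

tevdewdapad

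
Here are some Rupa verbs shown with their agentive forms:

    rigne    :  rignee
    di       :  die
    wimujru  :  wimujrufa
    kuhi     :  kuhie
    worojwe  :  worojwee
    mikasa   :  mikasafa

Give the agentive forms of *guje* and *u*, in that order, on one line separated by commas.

gujee, ufa

The alternation tracks the last vowel of the stem — -e when the last vowel of the stem is a front vowel (*rigne*, *di*, *kuhi*, *worojwe*); -fa when the last vowel of the stem is a back vowel (*wimujru*, *mikasa*).
*guje*: last vowel = /e/, a front vowel → -e → *gujee*.
*u*: last vowel = /u/, a back vowel → -fa → *ufa*.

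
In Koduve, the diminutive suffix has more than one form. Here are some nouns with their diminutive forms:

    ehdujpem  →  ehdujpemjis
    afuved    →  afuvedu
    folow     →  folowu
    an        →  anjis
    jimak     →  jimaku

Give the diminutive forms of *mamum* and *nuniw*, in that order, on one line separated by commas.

mamumjis, nuniwu

The alternation tracks the final consonant of the stem — -jis when the stem ends in a nasal (*ehdujpem*, *an*); -u when the stem ends in a non-nasal consonant (*afuved*, *folow*, *jimak*).
The final consonant of *mamum* is /m/, which is a nasal, so the suffix is -jis, giving *mamumjis*.
Since the final consonant of *nuniw* is /w/ (non-nasal), it takes -u, giving *nuniwu*.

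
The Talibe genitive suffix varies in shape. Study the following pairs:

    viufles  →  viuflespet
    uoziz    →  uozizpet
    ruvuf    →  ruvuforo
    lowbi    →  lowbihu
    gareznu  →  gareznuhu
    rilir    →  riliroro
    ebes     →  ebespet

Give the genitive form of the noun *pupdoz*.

pupdozpet

The suffix is conditioned by the final sound: -pet when the stem ends in a sibilant (*viufles*, *uoziz*, *ebes*); -oro when the stem ends in a non-sibilant consonant (*ruvuf*, *rilir*); -hu when the stem ends in a vowel (*lowbi*, *gareznu*).
*pupdoz*: final sound = /z/, a sibilant → -pet → *pupdozpet*.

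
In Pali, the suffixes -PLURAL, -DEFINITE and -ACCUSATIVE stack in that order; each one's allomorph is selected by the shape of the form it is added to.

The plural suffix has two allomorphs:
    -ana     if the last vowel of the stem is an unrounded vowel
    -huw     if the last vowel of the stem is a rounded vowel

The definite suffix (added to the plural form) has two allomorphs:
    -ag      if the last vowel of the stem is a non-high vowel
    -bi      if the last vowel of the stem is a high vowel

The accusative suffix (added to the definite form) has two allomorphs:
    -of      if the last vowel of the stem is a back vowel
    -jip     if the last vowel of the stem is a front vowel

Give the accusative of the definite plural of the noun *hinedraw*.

The last vowel of *hinedraw* is /a/, which is an unrounded vowel, so the plural suffix is -ana, giving *hinedrawana*.
The last vowel of the plural form *hinedrawana* is /a/, which is a non-high vowel, so the definite suffix is -ag, giving *hinedrawanaag*.
Since the last vowel of the definite form *hinedrawanaag* is /a/ (a back vowel), it takes -of, giving *hinedrawanaagof*.

hinedrawanaagof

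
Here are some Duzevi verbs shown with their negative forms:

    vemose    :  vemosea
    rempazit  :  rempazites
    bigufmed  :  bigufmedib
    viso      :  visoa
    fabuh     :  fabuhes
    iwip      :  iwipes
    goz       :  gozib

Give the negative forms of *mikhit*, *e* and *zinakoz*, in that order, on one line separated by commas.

The suffix is conditioned by the final sound: -es when the stem ends in a voiceless consonant (*rempazit*, *fabuh*, *iwip*); -ib when the stem ends in a voiced consonant (*bigufmed*, *goz*); -a when the stem ends in a vowel (*vemose*, *viso*).
Since the final sound of *mikhit* is /t/ (a voiceless consonant), it takes -es, giving *mikhites*.
Since the final sound of *e* is /e/ (a vowel), it takes -a, giving *ea*.
Since the final sound of *zinakoz* is /z/ (a voiced consonant), it takes -ib, giving *zinakozib*.

mikhites, ea, zinakozib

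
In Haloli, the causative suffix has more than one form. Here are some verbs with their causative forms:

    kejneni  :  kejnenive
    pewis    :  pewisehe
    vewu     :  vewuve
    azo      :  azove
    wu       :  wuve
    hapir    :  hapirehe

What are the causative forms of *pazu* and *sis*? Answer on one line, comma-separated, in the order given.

pazuve, sisehe

The suffix is conditioned by the final sound: -ehe when the stem ends in a consonant (*pewis*, *hapir*); -ve when the stem ends in a vowel (*kejneni*, *vewu*, *azo*, *wu*).
Since the final sound of *pazu* is /u/ (a vowel), it takes -ve, giving *pazuve*.
*sis* — final sound /s/ (a consonant) → -ehe → *sisehe*.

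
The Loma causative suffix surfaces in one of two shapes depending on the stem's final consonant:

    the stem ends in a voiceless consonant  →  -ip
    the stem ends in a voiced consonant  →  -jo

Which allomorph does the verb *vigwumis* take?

-ip

Since the final consonant of *vigwumis* is /s/ (voiceless), it takes -ip.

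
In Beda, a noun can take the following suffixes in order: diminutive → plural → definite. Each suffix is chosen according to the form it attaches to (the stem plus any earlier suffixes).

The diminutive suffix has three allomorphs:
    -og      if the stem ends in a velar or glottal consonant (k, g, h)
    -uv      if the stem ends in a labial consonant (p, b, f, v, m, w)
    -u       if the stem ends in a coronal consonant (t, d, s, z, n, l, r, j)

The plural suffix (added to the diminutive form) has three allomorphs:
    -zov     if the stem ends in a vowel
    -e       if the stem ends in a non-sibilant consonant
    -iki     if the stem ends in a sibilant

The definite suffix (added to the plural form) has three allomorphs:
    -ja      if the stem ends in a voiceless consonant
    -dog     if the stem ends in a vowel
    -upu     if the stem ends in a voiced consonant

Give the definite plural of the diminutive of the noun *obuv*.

Since the final consonant of *obuv* is /v/ (labial), it takes -uv, giving *obuvuv*.
The diminutive form *obuvuv*: final sound = /v/, a non-sibilant consonant → -e → *obuvuve*.
The plural form *obuvuve*: final sound = /e/, a vowel → -dog → *obuvuvedog*.

obuvuvedog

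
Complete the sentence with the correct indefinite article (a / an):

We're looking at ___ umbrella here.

The indefinite article is chosen by the initial *sound* of the following word, not its spelling.
*umbrella* begins with the sound /ʌ/ (u pronounced /ʌ/) — a vowel sound.
So the article is *an*: We're looking at an umbrella here.

an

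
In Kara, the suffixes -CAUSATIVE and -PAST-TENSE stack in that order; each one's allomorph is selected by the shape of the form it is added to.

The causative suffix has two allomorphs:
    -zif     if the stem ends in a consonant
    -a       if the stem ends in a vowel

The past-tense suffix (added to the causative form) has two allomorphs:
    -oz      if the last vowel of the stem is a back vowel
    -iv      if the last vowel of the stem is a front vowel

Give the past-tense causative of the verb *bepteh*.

Since the final sound of *bepteh* is /h/ (a consonant), it takes -zif, giving *beptehzif*.
The last vowel of the causative form *beptehzif* is /i/, which is a front vowel, so the past-tense suffix is -iv, giving *beptehzifiv*.

beptehzifiv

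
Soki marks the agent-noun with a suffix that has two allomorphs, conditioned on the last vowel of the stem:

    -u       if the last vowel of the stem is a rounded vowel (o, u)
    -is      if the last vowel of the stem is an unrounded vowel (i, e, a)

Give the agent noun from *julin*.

*julin* — last vowel /i/ (an unrounded vowel) → -is → *julinis*.

julinis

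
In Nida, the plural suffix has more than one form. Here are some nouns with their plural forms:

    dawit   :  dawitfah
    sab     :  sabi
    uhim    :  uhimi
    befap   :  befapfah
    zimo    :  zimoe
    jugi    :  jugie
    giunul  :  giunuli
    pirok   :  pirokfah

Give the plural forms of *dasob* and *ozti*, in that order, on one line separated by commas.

dasobi, oztie

Looking at the final sound of each stem: -fah when the stem ends in a voiceless consonant (*dawit*, *befap*, *pirok*); -i when the stem ends in a voiced consonant (*sab*, *uhim*, *giunul*); -e when the stem ends in a vowel (*zimo*, *jugi*).
The final sound of *dasob* is /b/, which is a voiced consonant, so the suffix is -i, giving *dasobi*.
The final sound of *ozti* is /i/, which is a vowel, so the suffix is -e, giving *oztie*.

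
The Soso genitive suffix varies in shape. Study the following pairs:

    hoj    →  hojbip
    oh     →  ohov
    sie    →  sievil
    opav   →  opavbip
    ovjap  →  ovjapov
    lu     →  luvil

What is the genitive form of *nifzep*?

nifzepov

The suffix is conditioned by the final sound: -ov when the stem ends in a voiceless consonant (*oh*, *ovjap*); -bip when the stem ends in a voiced consonant (*hoj*, *opav*); -vil when the stem ends in a vowel (*sie*, *lu*).
Since the final sound of *nifzep* is /p/ (a voiceless consonant), it takes -ov, giving *nifzepov*.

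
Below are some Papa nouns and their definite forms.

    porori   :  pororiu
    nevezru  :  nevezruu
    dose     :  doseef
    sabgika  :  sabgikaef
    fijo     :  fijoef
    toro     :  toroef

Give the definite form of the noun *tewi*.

tewiu

Looking at the last vowel of each stem: -u when the last vowel of the stem is a high vowel (*porori*, *nevezru*); -ef when the last vowel of the stem is a non-high vowel (*dose*, *sabgika*, *fijo*, *toro*).
The last vowel of *tewi* is /i/, which is a high vowel, so the suffix is -u, giving *tewiu*.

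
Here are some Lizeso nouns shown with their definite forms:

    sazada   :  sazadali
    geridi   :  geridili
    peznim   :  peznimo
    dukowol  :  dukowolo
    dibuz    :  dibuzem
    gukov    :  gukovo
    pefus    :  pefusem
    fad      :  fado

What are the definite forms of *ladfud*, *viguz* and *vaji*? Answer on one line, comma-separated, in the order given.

The pattern is sibilance of the final sound: -em when the stem ends in a sibilant (*dibuz*, *pefus*); -o when the stem ends in a non-sibilant consonant (*peznim*, *dukowol*, *gukov*, *fad*); -li when the stem ends in a vowel (*sazada*, *geridi*).
*ladfud*: final sound = /d/, a non-sibilant consonant → -o → *ladfudo*.
The final sound of *viguz* is /z/, which is a sibilant, so the suffix is -em, giving *viguzem*.
*vaji* — final sound /i/ (a vowel) → -li → *vajili*.

ladfudo, viguzem, vajili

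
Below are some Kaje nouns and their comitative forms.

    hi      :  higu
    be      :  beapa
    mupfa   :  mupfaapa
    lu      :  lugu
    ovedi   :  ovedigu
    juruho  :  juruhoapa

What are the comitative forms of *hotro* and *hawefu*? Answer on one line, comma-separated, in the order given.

Looking at the last vowel of each stem: -gu when the last vowel of the stem is a high vowel (*hi*, *lu*, *ovedi*); -apa when the last vowel of the stem is a non-high vowel (*be*, *mupfa*, *juruho*).
*hotro* — last vowel /o/ (a non-high vowel) → -apa → *hotroapa*.
*hawefu* — last vowel /u/ (a high vowel) → -gu → *hawefugu*.

hotroapa, hawefugu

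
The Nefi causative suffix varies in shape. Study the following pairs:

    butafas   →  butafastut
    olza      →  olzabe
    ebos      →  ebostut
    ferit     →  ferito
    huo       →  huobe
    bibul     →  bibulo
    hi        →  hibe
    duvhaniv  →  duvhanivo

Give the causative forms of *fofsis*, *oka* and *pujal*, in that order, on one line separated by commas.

Looking at the final sound of each stem: -tut when the stem ends in a sibilant (*butafas*, *ebos*); -o when the stem ends in a non-sibilant consonant (*ferit*, *bibul*, *duvhaniv*); -be when the stem ends in a vowel (*olza*, *huo*, *hi*).
The final sound of *fofsis* is /s/, which is a sibilant, so the suffix is -tut, giving *fofsistut*.
*oka* — final sound /a/ (a vowel) → -be → *okabe*.
Since the final sound of *pujal* is /l/ (a non-sibilant consonant), it takes -o, giving *pujalo*.

fofsistut, okabe, pujalo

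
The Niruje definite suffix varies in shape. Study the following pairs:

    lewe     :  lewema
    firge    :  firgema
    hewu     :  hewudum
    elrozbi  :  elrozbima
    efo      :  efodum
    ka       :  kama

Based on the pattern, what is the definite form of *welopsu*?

The pattern is rounding harmony: -dum when the last vowel of the stem is a rounded vowel (*hewu*, *efo*); -ma when the last vowel of the stem is an unrounded vowel (*lewe*, *firge*, *elrozbi*, *ka*).
*welopsu*: last vowel = /u/, a rounded vowel → -dum → *welopsudum*.

welopsudum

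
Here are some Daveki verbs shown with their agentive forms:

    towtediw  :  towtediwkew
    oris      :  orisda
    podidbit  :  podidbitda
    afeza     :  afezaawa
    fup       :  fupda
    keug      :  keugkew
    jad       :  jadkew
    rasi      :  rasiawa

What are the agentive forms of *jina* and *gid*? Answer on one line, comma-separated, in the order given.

The alternation tracks the final sound of the stem — -da when the stem ends in a voiceless consonant (*oris*, *podidbit*, *fup*); -kew when the stem ends in a voiced consonant (*towtediw*, *keug*, *jad*); -awa when the stem ends in a vowel (*afeza*, *rasi*).
*jina* — final sound /a/ (a vowel) → -awa → *jinaawa*.
*gid*: final sound = /d/, a voiced consonant → -kew → *gidkew*.

jinaawa, gidkew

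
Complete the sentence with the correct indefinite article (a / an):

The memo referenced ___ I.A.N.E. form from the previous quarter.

The indefinite article is chosen by the initial *sound* of the following word, not its spelling.
The initialism *I.A.N.E.* is read letter by letter; the first letter, I, is pronounced /aɪ/, which begins with a vowel sound.
So the article is *an*: The memo referenced an I.A.N.E. form from the previous quarter.

an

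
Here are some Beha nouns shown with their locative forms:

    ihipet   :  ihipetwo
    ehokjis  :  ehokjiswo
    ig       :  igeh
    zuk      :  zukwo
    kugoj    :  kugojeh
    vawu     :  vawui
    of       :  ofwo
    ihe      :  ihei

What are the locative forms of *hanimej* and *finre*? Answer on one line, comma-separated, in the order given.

The pattern is voicing of the final sound: -wo when the stem ends in a voiceless consonant (*ihipet*, *ehokjis*, *zuk*, *of*); -eh when the stem ends in a voiced consonant (*ig*, *kugoj*); -i when the stem ends in a vowel (*vawu*, *ihe*).
*hanimej*: final sound = /j/, a voiced consonant → -eh → *hanimejeh*.
Since the final sound of *finre* is /e/ (a vowel), it takes -i, giving *finrei*.

hanimejeh, finrei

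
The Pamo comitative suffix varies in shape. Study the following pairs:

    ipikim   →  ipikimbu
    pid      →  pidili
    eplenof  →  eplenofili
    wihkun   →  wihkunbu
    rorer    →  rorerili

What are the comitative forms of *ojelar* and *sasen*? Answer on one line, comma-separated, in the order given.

ojelarili, sasenbu

The pattern is nasality of the final consonant: -bu when the stem ends in a nasal (*ipikim*, *wihkun*); -ili when the stem ends in a non-nasal consonant (*pid*, *eplenof*, *rorer*).
Since the final consonant of *ojelar* is /r/ (non-nasal), it takes -ili, giving *ojelarili*.
*sasen* — final consonant /n/ (a nasal) → -bu → *sasenbu*.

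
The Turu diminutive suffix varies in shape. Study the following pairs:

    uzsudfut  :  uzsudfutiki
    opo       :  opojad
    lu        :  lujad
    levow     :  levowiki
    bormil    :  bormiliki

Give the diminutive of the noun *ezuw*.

ezuwiki

The suffix is conditioned by the final sound: -iki when the stem ends in a consonant (*uzsudfut*, *levow*, *bormil*); -jad when the stem ends in a vowel (*opo*, *lu*).
*ezuw* — final sound /w/ (a consonant) → -iki → *ezuwiki*.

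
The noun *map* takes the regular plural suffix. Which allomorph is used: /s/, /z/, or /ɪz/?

/s/

The stem *map* ends in a voiceless non-sibilant consonant.
The plural suffix surfaces as /ɪz/ after sibilants, /s/ after other voiceless consonants, and /z/ after other voiced sounds.
So the plural -s on *map* is pronounced /s/.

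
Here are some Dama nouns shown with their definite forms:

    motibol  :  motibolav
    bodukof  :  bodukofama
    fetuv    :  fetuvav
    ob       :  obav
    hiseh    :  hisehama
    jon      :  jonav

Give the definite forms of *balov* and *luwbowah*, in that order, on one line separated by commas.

Looking at the final consonant of each stem: -ama when the stem ends in a voiceless consonant (*bodukof*, *hiseh*); -av when the stem ends in a voiced consonant (*motibol*, *fetuv*, *ob*, *jon*).
Since the final consonant of *balov* is /v/ (voiced), it takes -av, giving *balovav*.
The final consonant of *luwbowah* is /h/, which is voiceless, so the suffix is -ama, giving *luwbowahama*.

balovav, luwbowahama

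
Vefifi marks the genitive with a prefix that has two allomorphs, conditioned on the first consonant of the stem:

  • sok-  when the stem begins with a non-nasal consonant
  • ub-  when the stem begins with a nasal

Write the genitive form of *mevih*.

*mevih* — first consonant /m/ (a nasal) → ub- → *ubmevih*.

ubmevih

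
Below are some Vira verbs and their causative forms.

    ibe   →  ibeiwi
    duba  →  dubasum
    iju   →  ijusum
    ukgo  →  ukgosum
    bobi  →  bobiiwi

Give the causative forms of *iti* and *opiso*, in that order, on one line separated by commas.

The pattern is front/back vowel harmony: -iwi when the last vowel of the stem is a front vowel (*ibe*, *bobi*); -sum when the last vowel of the stem is a back vowel (*duba*, *iju*, *ukgo*).
Since the last vowel of *iti* is /i/ (a front vowel), it takes -iwi, giving *itiiwi*.
The last vowel of *opiso* is /o/, which is a back vowel, so the suffix is -sum, giving *opisosum*.

itiiwi, opisosum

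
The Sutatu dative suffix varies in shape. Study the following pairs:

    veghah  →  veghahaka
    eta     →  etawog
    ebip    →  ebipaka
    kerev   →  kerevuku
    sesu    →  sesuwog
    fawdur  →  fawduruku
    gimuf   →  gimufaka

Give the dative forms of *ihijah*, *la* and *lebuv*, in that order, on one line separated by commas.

ihijahaka, lawog, lebuvuku

The suffix is conditioned by the final sound: -aka when the stem ends in a voiceless consonant (*veghah*, *ebip*, *gimuf*); -uku when the stem ends in a voiced consonant (*kerev*, *fawdur*); -wog when the stem ends in a vowel (*eta*, *sesu*).
The final sound of *ihijah* is /h/, which is a voiceless consonant, so the suffix is -aka, giving *ihijahaka*.
*la*: final sound = /a/, a vowel → -wog → *lawog*.
*lebuv*: final sound = /v/, a voiced consonant → -uku → *lebuvuku*.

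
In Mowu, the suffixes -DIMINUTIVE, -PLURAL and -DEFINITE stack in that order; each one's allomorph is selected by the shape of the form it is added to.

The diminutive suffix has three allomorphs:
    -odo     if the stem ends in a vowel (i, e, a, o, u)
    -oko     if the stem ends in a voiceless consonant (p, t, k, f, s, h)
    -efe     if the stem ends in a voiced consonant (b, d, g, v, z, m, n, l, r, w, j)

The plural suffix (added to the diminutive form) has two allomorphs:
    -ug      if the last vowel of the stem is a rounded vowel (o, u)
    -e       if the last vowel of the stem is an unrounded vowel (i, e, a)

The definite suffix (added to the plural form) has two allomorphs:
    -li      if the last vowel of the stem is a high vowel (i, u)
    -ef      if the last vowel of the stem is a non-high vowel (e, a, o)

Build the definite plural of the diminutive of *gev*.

The final sound of *gev* is /v/, which is a voiced consonant, so the diminutive suffix is -efe, giving *gevefe*.
The diminutive form *gevefe*: last vowel = /e/, an unrounded vowel → -e → *gevefee*.
The plural form *gevefee*: last vowel = /e/, a non-high vowel → -ef → *gevefeeef*.

gevefeeef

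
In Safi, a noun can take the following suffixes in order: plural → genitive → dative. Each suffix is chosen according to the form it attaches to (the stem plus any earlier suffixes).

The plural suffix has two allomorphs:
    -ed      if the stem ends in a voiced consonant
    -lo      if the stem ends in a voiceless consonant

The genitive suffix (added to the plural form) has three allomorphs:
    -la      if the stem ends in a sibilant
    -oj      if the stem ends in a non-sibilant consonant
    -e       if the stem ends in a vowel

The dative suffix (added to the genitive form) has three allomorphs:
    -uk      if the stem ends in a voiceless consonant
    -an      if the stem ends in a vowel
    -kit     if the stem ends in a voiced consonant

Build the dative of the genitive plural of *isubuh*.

*isubuh*: final consonant = /h/, voiceless → -lo → *isubuhlo*.
The plural form *isubuhlo*: final sound = /o/, a vowel → -e → *isubuhloe*.
The genitive form *isubuhloe*: final sound = /e/, a vowel → -an → *isubuhloean*.

isubuhloean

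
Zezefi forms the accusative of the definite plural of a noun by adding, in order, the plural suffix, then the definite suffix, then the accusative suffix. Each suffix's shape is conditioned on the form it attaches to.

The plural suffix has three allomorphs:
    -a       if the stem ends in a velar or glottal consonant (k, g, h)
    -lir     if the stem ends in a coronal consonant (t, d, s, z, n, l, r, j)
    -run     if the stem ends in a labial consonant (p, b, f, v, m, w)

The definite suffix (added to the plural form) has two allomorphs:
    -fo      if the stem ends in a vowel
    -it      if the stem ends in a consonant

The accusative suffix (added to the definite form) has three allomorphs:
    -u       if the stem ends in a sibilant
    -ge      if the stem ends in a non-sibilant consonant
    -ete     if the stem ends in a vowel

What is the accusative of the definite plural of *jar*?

jarliritge

The final consonant of *jar* is /r/, which is coronal, so the plural suffix is -lir, giving *jarlir*.
Since the final sound of the plural form *jarlir* is /r/ (a consonant), it takes -it, giving *jarlirit*.
The definite form *jarlirit*: final sound = /t/, a non-sibilant consonant → -ge → *jarliritge*.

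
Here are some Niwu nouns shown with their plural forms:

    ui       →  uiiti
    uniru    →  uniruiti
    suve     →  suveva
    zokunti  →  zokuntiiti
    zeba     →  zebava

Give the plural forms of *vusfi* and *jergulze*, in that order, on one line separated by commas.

Looking at the last vowel of each stem: -iti when the last vowel of the stem is a high vowel (*ui*, *uniru*, *zokunti*); -va when the last vowel of the stem is a non-high vowel (*suve*, *zeba*).
Since the last vowel of *vusfi* is /i/ (a high vowel), it takes -iti, giving *vusfiiti*.
*jergulze* — last vowel /e/ (a non-high vowel) → -va → *jergulzeva*.

vusfiiti, jergulzeva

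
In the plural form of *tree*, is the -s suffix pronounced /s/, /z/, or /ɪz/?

The stem *tree* ends in a voiced non-sibilant sound.
The plural suffix surfaces as /ɪz/ after sibilants, /s/ after other voiceless consonants, and /z/ after other voiced sounds.
So the plural -s on *tree* is pronounced /z/.

/z/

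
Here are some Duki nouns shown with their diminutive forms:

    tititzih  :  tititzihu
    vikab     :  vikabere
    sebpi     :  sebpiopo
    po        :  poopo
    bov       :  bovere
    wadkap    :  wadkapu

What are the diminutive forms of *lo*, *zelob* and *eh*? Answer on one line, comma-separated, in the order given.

loopo, zelobere, ehu

The pattern is voicing of the final sound: -u when the stem ends in a voiceless consonant (*tititzih*, *wadkap*); -ere when the stem ends in a voiced consonant (*vikab*, *bov*); -opo when the stem ends in a vowel (*sebpi*, *po*).
The final sound of *lo* is /o/, which is a vowel, so the suffix is -opo, giving *loopo*.
The final sound of *zelob* is /b/, which is a voiced consonant, so the suffix is -ere, giving *zelobere*.
The final sound of *eh* is /h/, which is a voiceless consonant, so the suffix is -u, giving *ehu*.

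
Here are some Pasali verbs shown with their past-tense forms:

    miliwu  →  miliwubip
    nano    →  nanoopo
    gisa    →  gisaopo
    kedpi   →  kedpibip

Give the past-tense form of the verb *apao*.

The alternation tracks the last vowel of the stem — -bip when the last vowel of the stem is a high vowel (*miliwu*, *kedpi*); -opo when the last vowel of the stem is a non-high vowel (*nano*, *gisa*).
Since the last vowel of *apao* is /o/ (a non-high vowel), it takes -opo, giving *apaoopo*.

apaoopo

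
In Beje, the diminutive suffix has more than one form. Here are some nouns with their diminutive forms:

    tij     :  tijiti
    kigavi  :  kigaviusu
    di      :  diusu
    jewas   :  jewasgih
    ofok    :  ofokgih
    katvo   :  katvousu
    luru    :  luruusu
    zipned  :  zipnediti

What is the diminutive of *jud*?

juditi

Looking at the final sound of each stem: -gih when the stem ends in a voiceless consonant (*jewas*, *ofok*); -iti when the stem ends in a voiced consonant (*tij*, *zipned*); -usu when the stem ends in a vowel (*kigavi*, *di*, *katvo*, *luru*).
*jud* — final sound /d/ (a voiced consonant) → -iti → *juditi*.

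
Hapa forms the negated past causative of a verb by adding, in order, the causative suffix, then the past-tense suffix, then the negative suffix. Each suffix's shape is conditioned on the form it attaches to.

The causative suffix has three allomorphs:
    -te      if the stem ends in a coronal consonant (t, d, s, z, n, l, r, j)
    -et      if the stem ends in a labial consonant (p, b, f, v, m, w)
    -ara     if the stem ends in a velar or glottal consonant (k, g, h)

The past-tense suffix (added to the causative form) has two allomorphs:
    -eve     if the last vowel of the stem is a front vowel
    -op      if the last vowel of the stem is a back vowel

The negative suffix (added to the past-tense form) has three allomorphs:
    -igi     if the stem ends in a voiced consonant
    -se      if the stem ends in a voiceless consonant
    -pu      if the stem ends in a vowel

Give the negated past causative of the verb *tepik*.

tepikaraopse

The final consonant of *tepik* is /k/, which is velar/glottal, so the causative suffix is -ara, giving *tepikara*.
Since the last vowel of the causative form *tepikara* is /a/ (a back vowel), it takes -op, giving *tepikaraop*.
The final sound of the past-tense form *tepikaraop* is /p/, which is a voiceless consonant, so the negative suffix is -se, giving *tepikaraopse*.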